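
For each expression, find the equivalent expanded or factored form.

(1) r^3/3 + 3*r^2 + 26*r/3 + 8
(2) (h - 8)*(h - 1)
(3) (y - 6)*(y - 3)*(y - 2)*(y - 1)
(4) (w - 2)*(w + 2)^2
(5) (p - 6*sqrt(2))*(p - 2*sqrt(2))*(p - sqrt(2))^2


(1) = (r/3 + 1)*(r + 2)*(r + 4)
(2) = h^2 - 9*h + 8
(3) = y^4 - 12*y^3 + 47*y^2 - 72*y + 36
(4) = w^3 + 2*w^2 - 4*w - 8
(5) = p^4 - 10*sqrt(2)*p^3 + 58*p^2 - 64*sqrt(2)*p + 48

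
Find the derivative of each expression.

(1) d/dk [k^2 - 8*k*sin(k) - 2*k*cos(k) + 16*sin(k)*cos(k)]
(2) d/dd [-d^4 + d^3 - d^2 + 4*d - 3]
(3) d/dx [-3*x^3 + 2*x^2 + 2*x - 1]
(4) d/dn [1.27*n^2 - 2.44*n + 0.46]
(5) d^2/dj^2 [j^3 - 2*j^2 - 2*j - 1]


(1) = 2*k*sin(k) - 8*k*cos(k) + 2*k - 8*sin(k) - 2*cos(k) + 16*cos(2*k)
(2) = -4*d^3 + 3*d^2 - 2*d + 4
(3) = -9*x^2 + 4*x + 2
(4) = 2.54*n - 2.44
(5) = 6*j - 4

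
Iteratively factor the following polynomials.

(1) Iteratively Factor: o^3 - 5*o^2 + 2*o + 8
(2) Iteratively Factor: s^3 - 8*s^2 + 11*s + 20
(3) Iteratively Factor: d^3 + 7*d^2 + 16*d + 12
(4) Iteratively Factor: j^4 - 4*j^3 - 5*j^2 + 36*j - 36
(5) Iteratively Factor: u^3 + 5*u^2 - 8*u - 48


(1) = (o + 1)*(o^2 - 6*o + 8) = (o - 2)*(o + 1)*(o - 4)
(2) = (s - 5)*(s^2 - 3*s - 4) = (s - 5)*(s + 1)*(s - 4)
(3) = (d + 2)*(d^2 + 5*d + 6) = (d + 2)^2*(d + 3)
(4) = (j - 2)*(j^3 - 2*j^2 - 9*j + 18) = (j - 3)*(j - 2)*(j^2 + j - 6) = (j - 3)*(j - 2)^2*(j + 3)
(5) = (u + 4)*(u^2 + u - 12) = (u - 3)*(u + 4)*(u + 4)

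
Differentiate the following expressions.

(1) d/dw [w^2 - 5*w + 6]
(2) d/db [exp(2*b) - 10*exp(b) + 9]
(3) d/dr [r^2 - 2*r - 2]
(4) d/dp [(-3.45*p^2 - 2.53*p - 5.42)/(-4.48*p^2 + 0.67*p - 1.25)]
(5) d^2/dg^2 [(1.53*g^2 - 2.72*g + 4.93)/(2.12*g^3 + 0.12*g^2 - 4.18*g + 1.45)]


(1) = 2*w - 5
(2) = 2*(exp(b) - 5)*exp(b)
(3) = 2*r - 2
(4) = (-13.6459*p^2 - 39.9382*p + 6.7939)/(20.0704*p^4 - 6.0032*p^3 + 11.6489*p^2 - 1.675*p + 1.5625)
(5) = (13.752864*g^6 - 73.348608*g^5 + 343.086384*g^4 - 92.528552*g^3 - 162.962136*g^2 - 102.926568*g + 144.024034)/(9.528128*g^9 + 1.617984*g^8 - 56.268192*g^7 + 13.172016*g^6 + 113.157168*g^5 - 70.743216*g^4 - 64.026652*g^3 + 76.76184*g^2 - 26.36535*g + 3.048625)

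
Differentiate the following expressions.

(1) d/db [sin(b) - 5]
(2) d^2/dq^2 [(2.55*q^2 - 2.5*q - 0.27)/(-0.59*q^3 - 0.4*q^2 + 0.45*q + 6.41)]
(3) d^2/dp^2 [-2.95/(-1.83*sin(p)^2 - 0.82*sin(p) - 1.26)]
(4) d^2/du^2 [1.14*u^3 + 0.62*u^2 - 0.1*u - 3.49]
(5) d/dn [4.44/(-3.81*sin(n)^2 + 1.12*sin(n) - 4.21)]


(1) = cos(b)
(2) = (-1.77531*q^6 + 5.2215*q^5 + 0.605694*q^4 - 132.78481*q^3 + 74.05689*q^2 + 44.295078*q - 222.4779)/(0.205379*q^9 + 0.41772*q^8 - 0.186735*q^7 - 7.267163*q^6 - 8.934135*q^5 + 7.37733*q^4 + 79.557612*q^3 + 45.411645*q^2 - 55.468935*q - 263.374721)
(3) = (-39.51702*sin(p)^4 - 13.28031*sin(p)^3 + 84.50039*sin(p)^2 + 29.60856*sin(p) - 9.63706)/(1.83*sin(p)^2 + 0.82*sin(p) + 1.26)^3
(4) = 6.84*u + 1.24
(5) = (33.8328*sin(n) - 4.9728)*cos(n)/(3.81*sin(n)^2 - 1.12*sin(n) + 4.21)^2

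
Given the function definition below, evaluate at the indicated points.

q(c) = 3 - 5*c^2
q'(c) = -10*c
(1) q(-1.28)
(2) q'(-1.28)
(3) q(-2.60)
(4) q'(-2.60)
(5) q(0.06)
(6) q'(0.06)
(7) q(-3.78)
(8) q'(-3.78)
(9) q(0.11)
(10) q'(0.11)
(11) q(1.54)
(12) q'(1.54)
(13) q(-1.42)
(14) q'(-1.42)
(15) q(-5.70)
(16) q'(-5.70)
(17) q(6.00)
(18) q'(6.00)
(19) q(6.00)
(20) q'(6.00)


(1) = -5.19
(2) = 12.80
(3) = -30.80
(4) = 26.00
(5) = 2.98
(6) = -0.60
(7) = -68.44
(8) = 37.80
(9) = 2.94
(10) = -1.10
(11) = -8.86
(12) = -15.40
(13) = -7.08
(14) = 14.20
(15) = -159.45
(16) = 57.00
(17) = -177.00
(18) = -60.00
(19) = -177.00
(20) = -60.00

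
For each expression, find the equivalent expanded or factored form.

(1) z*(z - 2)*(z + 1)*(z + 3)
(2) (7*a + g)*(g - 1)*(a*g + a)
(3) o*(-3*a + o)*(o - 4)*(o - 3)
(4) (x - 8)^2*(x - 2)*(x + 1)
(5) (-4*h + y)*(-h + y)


(1) = z^4 + 2*z^3 - 5*z^2 - 6*z
(2) = 7*a^2*g^2 - 7*a^2 + a*g^3 - a*g
(3) = -3*a*o^3 + 21*a*o^2 - 36*a*o + o^4 - 7*o^3 + 12*o^2
(4) = x^4 - 17*x^3 + 78*x^2 - 32*x - 128
(5) = 4*h^2 - 5*h*y + y^2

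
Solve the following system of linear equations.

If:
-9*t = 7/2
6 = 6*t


Then:
No Solution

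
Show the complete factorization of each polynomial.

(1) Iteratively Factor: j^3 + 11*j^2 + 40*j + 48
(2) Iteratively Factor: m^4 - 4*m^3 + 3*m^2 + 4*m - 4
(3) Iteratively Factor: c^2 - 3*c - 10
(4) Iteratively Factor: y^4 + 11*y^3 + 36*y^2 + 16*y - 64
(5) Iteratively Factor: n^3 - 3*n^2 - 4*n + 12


(1) = (j + 4)*(j^2 + 7*j + 12) = (j + 3)*(j + 4)*(j + 4)
(2) = (m - 1)*(m^3 - 3*m^2 + 4) = (m - 2)*(m - 1)*(m^2 - m - 2) = (m - 2)^2*(m - 1)*(m + 1)
(3) = (c - 5)*(c + 2)
(4) = (y - 1)*(y^3 + 12*y^2 + 48*y + 64) = (y - 1)*(y + 4)*(y^2 + 8*y + 16) = (y - 1)*(y + 4)^2*(y + 4)
(5) = (n + 2)*(n^2 - 5*n + 6) = (n - 2)*(n + 2)*(n - 3)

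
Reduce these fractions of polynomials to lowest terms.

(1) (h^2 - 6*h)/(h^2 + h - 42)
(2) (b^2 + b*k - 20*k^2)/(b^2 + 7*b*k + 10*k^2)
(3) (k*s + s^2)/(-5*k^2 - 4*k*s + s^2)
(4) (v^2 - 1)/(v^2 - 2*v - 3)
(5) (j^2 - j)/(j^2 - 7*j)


(1) = h/(h + 7)
(2) = (b - 4*k)/(b + 2*k)
(3) = s/(-5*k + s)
(4) = (v - 1)/(v - 3)
(5) = (j - 1)/(j - 7)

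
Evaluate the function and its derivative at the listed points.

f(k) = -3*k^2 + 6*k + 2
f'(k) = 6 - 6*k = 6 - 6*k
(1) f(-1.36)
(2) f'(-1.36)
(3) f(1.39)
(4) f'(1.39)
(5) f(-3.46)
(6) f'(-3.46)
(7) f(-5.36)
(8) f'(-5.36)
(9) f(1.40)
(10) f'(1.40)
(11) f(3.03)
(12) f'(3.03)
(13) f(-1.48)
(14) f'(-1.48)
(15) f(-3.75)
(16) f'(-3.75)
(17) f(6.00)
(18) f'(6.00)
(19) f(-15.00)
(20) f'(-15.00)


(1) = -11.71
(2) = 14.16
(3) = 4.54
(4) = -2.34
(5) = -54.67
(6) = 26.76
(7) = -116.35
(8) = 38.16
(9) = 4.52
(10) = -2.40
(11) = -7.36
(12) = -12.18
(13) = -13.45
(14) = 14.88
(15) = -62.69
(16) = 28.50
(17) = -70.00
(18) = -30.00
(19) = -763.00
(20) = 96.00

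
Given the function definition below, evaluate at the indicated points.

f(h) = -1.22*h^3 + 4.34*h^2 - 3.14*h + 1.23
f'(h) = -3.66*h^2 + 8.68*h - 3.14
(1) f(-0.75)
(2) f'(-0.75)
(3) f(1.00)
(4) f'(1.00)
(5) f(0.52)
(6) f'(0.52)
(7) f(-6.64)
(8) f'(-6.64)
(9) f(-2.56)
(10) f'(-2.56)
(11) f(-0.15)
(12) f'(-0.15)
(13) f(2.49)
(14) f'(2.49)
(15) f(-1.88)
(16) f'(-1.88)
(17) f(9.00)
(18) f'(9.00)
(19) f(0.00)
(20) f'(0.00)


(1) = 6.54
(2) = -11.71
(3) = 1.21
(4) = 1.88
(5) = 0.60
(6) = 0.38
(7) = 570.59
(8) = -222.14
(9) = 58.18
(10) = -49.35
(11) = 1.80
(12) = -4.52
(13) = 1.49
(14) = -4.22
(15) = 30.58
(16) = -32.39
(17) = -564.87
(18) = -221.48
(19) = 1.23
(20) = -3.14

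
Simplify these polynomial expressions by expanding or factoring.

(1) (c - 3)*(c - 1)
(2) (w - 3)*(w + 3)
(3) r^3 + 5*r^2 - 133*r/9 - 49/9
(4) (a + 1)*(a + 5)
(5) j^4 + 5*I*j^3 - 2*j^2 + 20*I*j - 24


(1) = c^2 - 4*c + 3
(2) = w^2 - 9
(3) = (r - 7/3)*(r + 1/3)*(r + 7)
(4) = a^2 + 6*a + 5
(5) = (j - 2*I)*(j + 2*I)^2*(j + 3*I)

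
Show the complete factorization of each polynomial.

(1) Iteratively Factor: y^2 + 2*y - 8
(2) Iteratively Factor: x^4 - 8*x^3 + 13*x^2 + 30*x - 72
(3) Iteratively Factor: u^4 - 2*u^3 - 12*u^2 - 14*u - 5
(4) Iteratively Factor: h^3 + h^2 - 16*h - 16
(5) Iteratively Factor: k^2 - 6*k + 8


(1) = (y - 2)*(y + 4)
(2) = (x + 2)*(x^3 - 10*x^2 + 33*x - 36) = (x - 3)*(x + 2)*(x^2 - 7*x + 12) = (x - 3)^2*(x + 2)*(x - 4)
(3) = (u - 5)*(u^3 + 3*u^2 + 3*u + 1) = (u - 5)*(u + 1)*(u^2 + 2*u + 1) = (u - 5)*(u + 1)^2*(u + 1)
(4) = (h + 4)*(h^2 - 3*h - 4) = (h - 4)*(h + 4)*(h + 1)
(5) = (k - 4)*(k - 2)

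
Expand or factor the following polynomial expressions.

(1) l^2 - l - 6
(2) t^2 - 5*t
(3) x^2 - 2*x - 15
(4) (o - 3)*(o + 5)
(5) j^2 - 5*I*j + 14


(1) = (l - 3)*(l + 2)
(2) = t*(t - 5)
(3) = (x - 5)*(x + 3)
(4) = o^2 + 2*o - 15
(5) = (j - 7*I)*(j + 2*I)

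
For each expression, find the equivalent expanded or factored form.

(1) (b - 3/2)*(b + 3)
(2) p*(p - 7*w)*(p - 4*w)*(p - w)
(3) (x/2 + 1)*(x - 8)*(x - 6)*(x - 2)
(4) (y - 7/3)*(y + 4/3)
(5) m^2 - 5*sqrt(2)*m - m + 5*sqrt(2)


(1) = b^2 + 3*b/2 - 9/2
(2) = p^4 - 12*p^3*w + 39*p^2*w^2 - 28*p*w^3
(3) = x^4/2 - 7*x^3 + 22*x^2 + 28*x - 96
(4) = y^2 - y - 28/9
(5) = (m - 1)*(m - 5*sqrt(2))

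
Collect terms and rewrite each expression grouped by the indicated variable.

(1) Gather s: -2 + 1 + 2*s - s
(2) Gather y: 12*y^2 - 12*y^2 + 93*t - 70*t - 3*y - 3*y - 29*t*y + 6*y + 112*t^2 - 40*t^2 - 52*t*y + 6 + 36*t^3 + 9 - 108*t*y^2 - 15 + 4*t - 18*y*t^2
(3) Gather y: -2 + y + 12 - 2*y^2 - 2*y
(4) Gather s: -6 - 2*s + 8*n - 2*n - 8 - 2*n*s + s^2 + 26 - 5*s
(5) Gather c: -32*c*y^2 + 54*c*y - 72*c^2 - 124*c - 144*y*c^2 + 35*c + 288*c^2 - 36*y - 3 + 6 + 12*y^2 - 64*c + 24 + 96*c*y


(1) = s - 1
(2) = 36*t^3 + 72*t^2 - 108*t*y^2 + 27*t + y*(-18*t^2 - 81*t)
(3) = -2*y^2 - y + 10
(4) = 6*n + s^2 + s*(-2*n - 7) + 12
(5) = c^2*(216 - 144*y) + c*(-32*y^2 + 150*y - 153) + 12*y^2 - 36*y + 27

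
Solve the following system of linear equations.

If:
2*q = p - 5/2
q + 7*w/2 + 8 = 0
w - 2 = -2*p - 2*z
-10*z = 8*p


Then:
p = 275/18
q = 115/18
w = -37/9
z = -110/9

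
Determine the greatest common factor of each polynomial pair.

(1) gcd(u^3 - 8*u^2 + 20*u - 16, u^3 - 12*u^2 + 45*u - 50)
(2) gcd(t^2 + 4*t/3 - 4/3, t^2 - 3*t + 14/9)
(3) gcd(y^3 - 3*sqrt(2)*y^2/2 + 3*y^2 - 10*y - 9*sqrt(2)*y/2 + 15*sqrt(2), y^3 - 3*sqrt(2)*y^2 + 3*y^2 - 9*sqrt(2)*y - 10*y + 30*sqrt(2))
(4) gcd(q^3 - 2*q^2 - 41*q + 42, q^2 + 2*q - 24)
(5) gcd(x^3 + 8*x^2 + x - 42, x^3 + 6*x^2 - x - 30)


(1) = u - 2
(2) = gcd((t - 2/3)*(t + 2), (t - 7/3)*(t - 2/3)) = t - 2/3
(3) = gcd((y - 2)*(y + 5)*(y - 3*sqrt(2)/2), (y - 2)*(y + 5)*(y - 3*sqrt(2))) = y^2 + 3*y - 10
(4) = q + 6
(5) = gcd((x - 2)*(x + 3)*(x + 7), (x - 2)*(x + 3)*(x + 5)) = x^2 + x - 6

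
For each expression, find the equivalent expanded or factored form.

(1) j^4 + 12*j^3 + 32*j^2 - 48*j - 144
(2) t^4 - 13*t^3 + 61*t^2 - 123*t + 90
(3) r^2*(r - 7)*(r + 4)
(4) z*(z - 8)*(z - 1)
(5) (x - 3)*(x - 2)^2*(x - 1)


(1) = (j - 2)*(j + 2)*(j + 6)^2
(2) = (t - 5)*(t - 3)^2*(t - 2)
(3) = r^4 - 3*r^3 - 28*r^2
(4) = z^3 - 9*z^2 + 8*z
(5) = x^4 - 8*x^3 + 23*x^2 - 28*x + 12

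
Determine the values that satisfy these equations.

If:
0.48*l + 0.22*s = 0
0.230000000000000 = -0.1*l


Then:
l = -2.30
s = 5.02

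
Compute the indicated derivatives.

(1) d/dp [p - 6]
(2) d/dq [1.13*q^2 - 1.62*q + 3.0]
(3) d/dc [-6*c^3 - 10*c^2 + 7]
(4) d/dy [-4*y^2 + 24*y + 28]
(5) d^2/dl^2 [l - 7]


(1) = 1
(2) = 2.26*q - 1.62
(3) = 2*c*(-9*c - 10)
(4) = 24 - 8*y
(5) = 0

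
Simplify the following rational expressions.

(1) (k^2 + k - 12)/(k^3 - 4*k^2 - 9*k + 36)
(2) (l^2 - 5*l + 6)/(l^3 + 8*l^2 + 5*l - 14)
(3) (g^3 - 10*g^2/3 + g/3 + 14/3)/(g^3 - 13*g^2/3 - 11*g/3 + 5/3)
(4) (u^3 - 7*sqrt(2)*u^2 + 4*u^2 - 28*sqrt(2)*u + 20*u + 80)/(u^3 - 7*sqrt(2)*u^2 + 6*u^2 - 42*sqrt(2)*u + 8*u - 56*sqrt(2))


(1) = (k + 4)/(k^2 - k - 12)
(2) = (l^2 - 5*l + 6)/(l^3 + 8*l^2 + 5*l - 14)
(3) = (3*g^2 - 13*g + 14)/(3*g^2 - 16*g + 5)
(4) = (u^2 - 7*sqrt(2)*u + 20)/(u^2 + u*(2 - 7*sqrt(2)) - 14*sqrt(2))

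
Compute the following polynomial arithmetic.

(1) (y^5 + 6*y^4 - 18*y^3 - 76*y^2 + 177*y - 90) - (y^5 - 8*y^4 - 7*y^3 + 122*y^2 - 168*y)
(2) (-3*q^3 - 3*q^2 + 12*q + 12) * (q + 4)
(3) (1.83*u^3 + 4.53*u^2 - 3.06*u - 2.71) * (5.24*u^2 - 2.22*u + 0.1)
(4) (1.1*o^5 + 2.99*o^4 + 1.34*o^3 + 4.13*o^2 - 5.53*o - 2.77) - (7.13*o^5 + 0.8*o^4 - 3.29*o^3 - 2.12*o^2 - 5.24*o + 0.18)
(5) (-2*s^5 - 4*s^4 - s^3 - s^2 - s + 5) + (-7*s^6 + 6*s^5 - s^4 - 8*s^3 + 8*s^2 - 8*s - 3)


(1) = 14*y^4 - 11*y^3 - 198*y^2 + 345*y - 90
(2) = -3*q^4 - 15*q^3 + 60*q + 48
(3) = 9.5892*u^5 + 19.6746*u^4 - 25.908*u^3 - 6.9542*u^2 + 5.7102*u - 0.271
(4) = -6.03*o^5 + 2.19*o^4 + 4.63*o^3 + 6.25*o^2 - 0.29*o - 2.95
(5) = -7*s^6 + 4*s^5 - 5*s^4 - 9*s^3 + 7*s^2 - 9*s + 2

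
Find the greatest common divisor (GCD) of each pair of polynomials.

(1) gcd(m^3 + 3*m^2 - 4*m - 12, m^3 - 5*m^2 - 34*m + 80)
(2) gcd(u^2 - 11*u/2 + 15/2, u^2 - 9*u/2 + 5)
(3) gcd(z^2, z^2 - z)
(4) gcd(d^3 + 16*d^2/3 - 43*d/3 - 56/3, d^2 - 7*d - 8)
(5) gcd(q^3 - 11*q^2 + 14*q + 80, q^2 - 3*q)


(1) = m - 2
(2) = u - 5/2
(3) = gcd(z^2, z*(z - 1)) = z
(4) = d + 1
(5) = 1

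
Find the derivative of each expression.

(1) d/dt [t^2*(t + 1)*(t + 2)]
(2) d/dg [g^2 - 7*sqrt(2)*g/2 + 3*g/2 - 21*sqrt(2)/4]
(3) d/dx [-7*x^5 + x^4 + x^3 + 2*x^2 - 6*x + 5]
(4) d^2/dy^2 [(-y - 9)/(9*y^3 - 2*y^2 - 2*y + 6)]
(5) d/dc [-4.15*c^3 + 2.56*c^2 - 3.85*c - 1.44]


(1) = t*(4*t^2 + 9*t + 4)
(2) = 2*g - 7*sqrt(2)/2 + 3/2
(3) = -35*x^4 + 4*x^3 + 3*x^2 + 4*x - 6
(4) = 2*(-(y + 9)*(-27*y^2 + 4*y + 2)^2 + (27*y^2 - 4*y + (y + 9)*(27*y - 2) - 2)*(9*y^3 - 2*y^2 - 2*y + 6))/(9*y^3 - 2*y^2 - 2*y + 6)^3
(5) = -12.45*c^2 + 5.12*c - 3.85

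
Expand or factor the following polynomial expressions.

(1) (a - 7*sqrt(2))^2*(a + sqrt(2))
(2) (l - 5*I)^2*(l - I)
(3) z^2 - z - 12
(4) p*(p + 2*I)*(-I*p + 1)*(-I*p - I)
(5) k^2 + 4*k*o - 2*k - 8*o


(1) = a^3 - 13*sqrt(2)*a^2 + 70*a + 98*sqrt(2)
(2) = l^3 - 11*I*l^2 - 35*l + 25*I
(3) = (z - 4)*(z + 3)
(4) = -p^4 - p^3 - 3*I*p^3 + 2*p^2 - 3*I*p^2 + 2*p
(5) = (k - 2)*(k + 4*o)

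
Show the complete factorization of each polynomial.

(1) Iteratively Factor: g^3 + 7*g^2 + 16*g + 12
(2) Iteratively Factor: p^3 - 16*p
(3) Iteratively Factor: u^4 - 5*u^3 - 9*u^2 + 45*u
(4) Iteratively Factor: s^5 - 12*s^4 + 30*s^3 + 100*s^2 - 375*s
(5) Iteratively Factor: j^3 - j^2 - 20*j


(1) = (g + 3)*(g^2 + 4*g + 4) = (g + 2)*(g + 3)*(g + 2)
(2) = (p)*(p^2 - 16) = p*(p - 4)*(p + 4)
(3) = (u - 5)*(u^3 - 9*u) = u*(u - 5)*(u^2 - 9) = u*(u - 5)*(u + 3)*(u - 3)
(4) = (s + 3)*(s^4 - 15*s^3 + 75*s^2 - 125*s) = (s - 5)*(s + 3)*(s^3 - 10*s^2 + 25*s) = s*(s - 5)*(s + 3)*(s^2 - 10*s + 25) = s*(s - 5)^2*(s + 3)*(s - 5)
(5) = (j - 5)*(j^2 + 4*j) = j*(j - 5)*(j + 4)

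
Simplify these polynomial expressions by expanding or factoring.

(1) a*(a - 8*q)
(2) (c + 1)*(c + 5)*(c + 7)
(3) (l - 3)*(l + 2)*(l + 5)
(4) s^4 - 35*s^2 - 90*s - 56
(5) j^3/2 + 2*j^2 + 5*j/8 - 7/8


(1) = a^2 - 8*a*q
(2) = c^3 + 13*c^2 + 47*c + 35
(3) = l^3 + 4*l^2 - 11*l - 30
(4) = (s - 7)*(s + 1)*(s + 2)*(s + 4)
(5) = (j/2 + 1/2)*(j - 1/2)*(j + 7/2)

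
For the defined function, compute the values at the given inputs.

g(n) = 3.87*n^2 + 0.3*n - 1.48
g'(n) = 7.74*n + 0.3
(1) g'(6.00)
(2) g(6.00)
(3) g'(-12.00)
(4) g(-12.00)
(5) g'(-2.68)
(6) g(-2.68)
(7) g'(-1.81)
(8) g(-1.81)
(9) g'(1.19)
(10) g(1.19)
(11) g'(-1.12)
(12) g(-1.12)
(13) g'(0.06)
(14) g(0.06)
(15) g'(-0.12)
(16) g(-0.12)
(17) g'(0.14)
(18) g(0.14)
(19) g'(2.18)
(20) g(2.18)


(1) = 46.74
(2) = 139.64
(3) = -92.58
(4) = 552.20
(5) = -20.44
(6) = 25.51
(7) = -13.71
(8) = 10.66
(9) = 9.51
(10) = 4.36
(11) = -8.37
(12) = 3.04
(13) = 0.76
(14) = -1.45
(15) = -0.63
(16) = -1.46
(17) = 1.38
(18) = -1.36
(19) = 17.17
(20) = 17.57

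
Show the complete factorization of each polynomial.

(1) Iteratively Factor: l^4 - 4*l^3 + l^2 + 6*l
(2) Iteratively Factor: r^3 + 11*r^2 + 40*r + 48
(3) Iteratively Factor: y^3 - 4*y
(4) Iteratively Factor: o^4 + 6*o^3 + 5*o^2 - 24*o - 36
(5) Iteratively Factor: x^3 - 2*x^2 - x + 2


(1) = (l + 1)*(l^3 - 5*l^2 + 6*l) = (l - 3)*(l + 1)*(l^2 - 2*l) = l*(l - 3)*(l + 1)*(l - 2)
(2) = (r + 3)*(r^2 + 8*r + 16) = (r + 3)*(r + 4)*(r + 4)
(3) = (y - 2)*(y^2 + 2*y) = (y - 2)*(y + 2)*(y)
(4) = (o - 2)*(o^3 + 8*o^2 + 21*o + 18) = (o - 2)*(o + 2)*(o^2 + 6*o + 9) = (o - 2)*(o + 2)*(o + 3)*(o + 3)
(5) = (x + 1)*(x^2 - 3*x + 2) = (x - 2)*(x + 1)*(x - 1)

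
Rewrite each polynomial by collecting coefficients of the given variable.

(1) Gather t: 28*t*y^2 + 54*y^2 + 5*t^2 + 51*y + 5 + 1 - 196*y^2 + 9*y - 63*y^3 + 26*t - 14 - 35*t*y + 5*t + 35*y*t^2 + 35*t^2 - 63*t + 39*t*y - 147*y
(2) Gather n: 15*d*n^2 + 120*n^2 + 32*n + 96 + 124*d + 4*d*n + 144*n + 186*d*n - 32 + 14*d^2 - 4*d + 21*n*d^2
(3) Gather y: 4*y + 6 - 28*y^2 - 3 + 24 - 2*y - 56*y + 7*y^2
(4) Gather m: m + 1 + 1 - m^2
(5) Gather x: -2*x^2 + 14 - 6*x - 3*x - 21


(1) = t^2*(35*y + 40) + t*(28*y^2 + 4*y - 32) - 63*y^3 - 142*y^2 - 87*y - 8
(2) = 14*d^2 + 120*d + n^2*(15*d + 120) + n*(21*d^2 + 190*d + 176) + 64
(3) = -21*y^2 - 54*y + 27
(4) = -m^2 + m + 2
(5) = -2*x^2 - 9*x - 7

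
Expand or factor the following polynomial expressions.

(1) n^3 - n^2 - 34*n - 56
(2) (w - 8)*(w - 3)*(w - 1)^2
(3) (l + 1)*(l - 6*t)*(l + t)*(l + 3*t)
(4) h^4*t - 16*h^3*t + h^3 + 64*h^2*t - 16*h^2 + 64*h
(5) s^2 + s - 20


(1) = (n - 7)*(n + 2)*(n + 4)
(2) = w^4 - 13*w^3 + 47*w^2 - 59*w + 24
(3) = l^4 - 2*l^3*t + l^3 - 21*l^2*t^2 - 2*l^2*t - 18*l*t^3 - 21*l*t^2 - 18*t^3
(4) = h*(h - 8)^2*(h*t + 1)
(5) = (s - 4)*(s + 5)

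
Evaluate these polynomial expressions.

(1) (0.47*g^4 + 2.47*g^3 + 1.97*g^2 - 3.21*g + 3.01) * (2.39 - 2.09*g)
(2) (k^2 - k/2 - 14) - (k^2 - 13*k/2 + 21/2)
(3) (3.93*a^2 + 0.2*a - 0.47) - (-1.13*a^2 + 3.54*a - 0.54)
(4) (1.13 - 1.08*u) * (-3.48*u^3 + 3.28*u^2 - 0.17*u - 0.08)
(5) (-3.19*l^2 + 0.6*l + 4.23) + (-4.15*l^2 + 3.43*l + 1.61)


(1) = -0.9823*g^5 - 4.039*g^4 + 1.786*g^3 + 11.4172*g^2 - 13.9628*g + 7.1939
(2) = 6*k - 49/2
(3) = 5.06*a^2 - 3.34*a + 0.07
(4) = 3.7584*u^4 - 7.4748*u^3 + 3.89*u^2 - 0.1057*u - 0.0904
(5) = -7.34*l^2 + 4.03*l + 5.84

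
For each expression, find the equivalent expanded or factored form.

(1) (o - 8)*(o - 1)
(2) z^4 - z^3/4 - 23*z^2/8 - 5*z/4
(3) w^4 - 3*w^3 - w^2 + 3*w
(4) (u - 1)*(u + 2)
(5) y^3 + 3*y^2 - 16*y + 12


(1) = o^2 - 9*o + 8
(2) = z*(z - 2)*(z + 1/2)*(z + 5/4)
(3) = w*(w - 3)*(w - 1)*(w + 1)
(4) = u^2 + u - 2
(5) = (y - 2)*(y - 1)*(y + 6)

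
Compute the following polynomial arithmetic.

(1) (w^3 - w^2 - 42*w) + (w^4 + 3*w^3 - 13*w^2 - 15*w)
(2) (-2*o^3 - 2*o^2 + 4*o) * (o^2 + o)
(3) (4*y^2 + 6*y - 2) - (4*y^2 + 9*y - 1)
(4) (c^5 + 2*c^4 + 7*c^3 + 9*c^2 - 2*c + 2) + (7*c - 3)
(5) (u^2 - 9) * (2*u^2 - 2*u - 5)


(1) = w^4 + 4*w^3 - 14*w^2 - 57*w
(2) = -2*o^5 - 4*o^4 + 2*o^3 + 4*o^2
(3) = -3*y - 1
(4) = c^5 + 2*c^4 + 7*c^3 + 9*c^2 + 5*c - 1
(5) = 2*u^4 - 2*u^3 - 23*u^2 + 18*u + 45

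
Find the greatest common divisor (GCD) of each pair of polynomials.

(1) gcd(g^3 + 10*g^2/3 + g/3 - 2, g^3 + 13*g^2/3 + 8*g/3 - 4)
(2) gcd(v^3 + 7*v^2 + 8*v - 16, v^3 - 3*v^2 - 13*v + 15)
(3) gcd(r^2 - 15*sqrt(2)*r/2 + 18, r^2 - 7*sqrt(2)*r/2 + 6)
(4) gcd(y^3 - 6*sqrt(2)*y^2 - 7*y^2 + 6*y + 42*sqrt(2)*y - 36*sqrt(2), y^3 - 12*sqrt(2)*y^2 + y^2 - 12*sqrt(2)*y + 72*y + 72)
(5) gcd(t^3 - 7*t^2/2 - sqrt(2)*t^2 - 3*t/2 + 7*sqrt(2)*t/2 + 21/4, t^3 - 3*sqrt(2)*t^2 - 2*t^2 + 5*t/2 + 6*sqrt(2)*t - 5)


(1) = g^2 + 7*g/3 - 2
(2) = v - 1
(3) = r - 3*sqrt(2)/2
(4) = y - 6*sqrt(2)
(5) = gcd((t - 7/2)*(t - 3*sqrt(2)/2)*(t + sqrt(2)/2), (t - 2)*(t - 5*sqrt(2)/2)*(t - sqrt(2)/2)) = 1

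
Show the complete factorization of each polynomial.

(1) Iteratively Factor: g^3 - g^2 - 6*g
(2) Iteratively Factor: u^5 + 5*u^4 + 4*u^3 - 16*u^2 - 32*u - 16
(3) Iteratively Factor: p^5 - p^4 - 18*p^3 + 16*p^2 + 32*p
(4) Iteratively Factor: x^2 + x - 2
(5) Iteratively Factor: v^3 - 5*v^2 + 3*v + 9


(1) = (g + 2)*(g^2 - 3*g) = g*(g + 2)*(g - 3)
(2) = (u - 2)*(u^4 + 7*u^3 + 18*u^2 + 20*u + 8) = (u - 2)*(u + 1)*(u^3 + 6*u^2 + 12*u + 8) = (u - 2)*(u + 1)*(u + 2)*(u^2 + 4*u + 4) = (u - 2)*(u + 1)*(u + 2)^2*(u + 2)
(3) = (p - 4)*(p^4 + 3*p^3 - 6*p^2 - 8*p) = (p - 4)*(p + 1)*(p^3 + 2*p^2 - 8*p) = (p - 4)*(p - 2)*(p + 1)*(p^2 + 4*p) = p*(p - 4)*(p - 2)*(p + 1)*(p + 4)
(4) = (x + 2)*(x - 1)
(5) = (v - 3)*(v^2 - 2*v - 3) = (v - 3)^2*(v + 1)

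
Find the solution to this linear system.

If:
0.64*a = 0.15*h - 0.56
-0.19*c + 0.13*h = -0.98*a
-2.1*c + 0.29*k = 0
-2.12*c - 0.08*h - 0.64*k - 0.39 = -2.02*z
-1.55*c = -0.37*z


Then:
a = -0.27
c = 0.35
h = 2.57
k = 2.53
z = 1.46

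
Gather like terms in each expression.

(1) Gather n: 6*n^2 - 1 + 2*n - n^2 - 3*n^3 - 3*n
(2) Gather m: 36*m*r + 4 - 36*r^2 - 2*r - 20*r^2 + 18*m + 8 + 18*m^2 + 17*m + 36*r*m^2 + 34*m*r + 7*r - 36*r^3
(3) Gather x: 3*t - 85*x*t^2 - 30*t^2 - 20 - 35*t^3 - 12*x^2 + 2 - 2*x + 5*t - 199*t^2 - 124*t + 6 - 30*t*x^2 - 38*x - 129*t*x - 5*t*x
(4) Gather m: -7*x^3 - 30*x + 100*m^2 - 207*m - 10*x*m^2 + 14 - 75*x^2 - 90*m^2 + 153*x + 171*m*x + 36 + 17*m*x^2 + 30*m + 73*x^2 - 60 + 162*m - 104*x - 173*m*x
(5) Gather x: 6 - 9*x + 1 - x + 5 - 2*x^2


(1) = -3*n^3 + 5*n^2 - n - 1
(2) = m^2*(36*r + 18) + m*(70*r + 35) - 36*r^3 - 56*r^2 + 5*r + 12
(3) = -35*t^3 - 229*t^2 - 116*t + x^2*(-30*t - 12) + x*(-85*t^2 - 134*t - 40) - 12
(4) = m^2*(10 - 10*x) + m*(17*x^2 - 2*x - 15) - 7*x^3 - 2*x^2 + 19*x - 10
(5) = -2*x^2 - 10*x + 12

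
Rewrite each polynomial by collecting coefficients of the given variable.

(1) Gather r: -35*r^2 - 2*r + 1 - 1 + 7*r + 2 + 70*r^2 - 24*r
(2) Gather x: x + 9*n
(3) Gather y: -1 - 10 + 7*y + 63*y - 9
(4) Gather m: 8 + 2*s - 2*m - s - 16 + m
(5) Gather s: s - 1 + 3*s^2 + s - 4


(1) = 35*r^2 - 19*r + 2
(2) = 9*n + x
(3) = 70*y - 20
(4) = -m + s - 8
(5) = 3*s^2 + 2*s - 5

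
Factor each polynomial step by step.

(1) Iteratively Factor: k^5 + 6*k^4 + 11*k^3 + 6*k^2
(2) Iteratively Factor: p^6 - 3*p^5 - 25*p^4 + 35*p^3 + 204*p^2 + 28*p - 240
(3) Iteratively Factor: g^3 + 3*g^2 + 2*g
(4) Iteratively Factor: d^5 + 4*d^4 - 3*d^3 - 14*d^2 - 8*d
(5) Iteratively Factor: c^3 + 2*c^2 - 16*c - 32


(1) = (k + 2)*(k^4 + 4*k^3 + 3*k^2) = k*(k + 2)*(k^3 + 4*k^2 + 3*k) = k*(k + 2)*(k + 3)*(k^2 + k) = k*(k + 1)*(k + 2)*(k + 3)*(k)
(2) = (p - 5)*(p^5 + 2*p^4 - 15*p^3 - 40*p^2 + 4*p + 48) = (p - 5)*(p + 2)*(p^4 - 15*p^2 - 10*p + 24) = (p - 5)*(p - 4)*(p + 2)*(p^3 + 4*p^2 + p - 6) = (p - 5)*(p - 4)*(p - 1)*(p + 2)*(p^2 + 5*p + 6) = (p - 5)*(p - 4)*(p - 1)*(p + 2)*(p + 3)*(p + 2)
(3) = (g + 1)*(g^2 + 2*g) = (g + 1)*(g + 2)*(g)
(4) = (d)*(d^4 + 4*d^3 - 3*d^2 - 14*d - 8) = d*(d + 1)*(d^3 + 3*d^2 - 6*d - 8) = d*(d + 1)*(d + 4)*(d^2 - d - 2) = d*(d - 2)*(d + 1)*(d + 4)*(d + 1)
(5) = (c - 4)*(c^2 + 6*c + 8) = (c - 4)*(c + 4)*(c + 2)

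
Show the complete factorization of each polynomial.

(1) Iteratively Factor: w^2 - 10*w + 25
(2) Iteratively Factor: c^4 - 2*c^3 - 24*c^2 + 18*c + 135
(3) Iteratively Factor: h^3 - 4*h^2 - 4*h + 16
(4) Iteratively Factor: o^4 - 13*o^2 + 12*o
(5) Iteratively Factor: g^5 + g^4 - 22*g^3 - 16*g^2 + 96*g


(1) = (w - 5)*(w - 5)
(2) = (c + 3)*(c^3 - 5*c^2 - 9*c + 45) = (c + 3)^2*(c^2 - 8*c + 15) = (c - 5)*(c + 3)^2*(c - 3)
(3) = (h + 2)*(h^2 - 6*h + 8) = (h - 2)*(h + 2)*(h - 4)
(4) = (o - 1)*(o^3 + o^2 - 12*o) = (o - 3)*(o - 1)*(o^2 + 4*o) = (o - 3)*(o - 1)*(o + 4)*(o)
(5) = (g + 4)*(g^4 - 3*g^3 - 10*g^2 + 24*g) = (g - 2)*(g + 4)*(g^3 - g^2 - 12*g) = (g - 4)*(g - 2)*(g + 4)*(g^2 + 3*g) = g*(g - 4)*(g - 2)*(g + 4)*(g + 3)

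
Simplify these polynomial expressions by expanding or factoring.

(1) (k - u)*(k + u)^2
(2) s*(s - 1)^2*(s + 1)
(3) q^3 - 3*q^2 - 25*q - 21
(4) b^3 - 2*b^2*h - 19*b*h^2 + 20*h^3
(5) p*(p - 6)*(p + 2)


(1) = k^3 + k^2*u - k*u^2 - u^3
(2) = s^4 - s^3 - s^2 + s
(3) = (q - 7)*(q + 1)*(q + 3)
(4) = (b - 5*h)*(b - h)*(b + 4*h)
(5) = p^3 - 4*p^2 - 12*p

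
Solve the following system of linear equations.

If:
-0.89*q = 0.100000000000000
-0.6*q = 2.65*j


Then:
j = 0.03
q = -0.11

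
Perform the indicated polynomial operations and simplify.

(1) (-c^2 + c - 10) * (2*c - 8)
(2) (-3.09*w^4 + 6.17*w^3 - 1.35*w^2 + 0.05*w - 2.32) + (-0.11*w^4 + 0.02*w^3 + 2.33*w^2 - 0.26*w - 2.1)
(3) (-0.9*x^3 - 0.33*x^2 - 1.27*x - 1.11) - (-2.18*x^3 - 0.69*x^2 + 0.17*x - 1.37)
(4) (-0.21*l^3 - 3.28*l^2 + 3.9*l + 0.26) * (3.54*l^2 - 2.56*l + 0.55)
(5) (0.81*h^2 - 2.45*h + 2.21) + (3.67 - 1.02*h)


(1) = -2*c^3 + 10*c^2 - 28*c + 80
(2) = -3.2*w^4 + 6.19*w^3 + 0.98*w^2 - 0.21*w - 4.42
(3) = 1.28*x^3 + 0.36*x^2 - 1.44*x + 0.26
(4) = -0.7434*l^5 - 11.0736*l^4 + 22.0873*l^3 - 10.8676*l^2 + 1.4794*l + 0.143
(5) = 0.81*h^2 - 3.47*h + 5.88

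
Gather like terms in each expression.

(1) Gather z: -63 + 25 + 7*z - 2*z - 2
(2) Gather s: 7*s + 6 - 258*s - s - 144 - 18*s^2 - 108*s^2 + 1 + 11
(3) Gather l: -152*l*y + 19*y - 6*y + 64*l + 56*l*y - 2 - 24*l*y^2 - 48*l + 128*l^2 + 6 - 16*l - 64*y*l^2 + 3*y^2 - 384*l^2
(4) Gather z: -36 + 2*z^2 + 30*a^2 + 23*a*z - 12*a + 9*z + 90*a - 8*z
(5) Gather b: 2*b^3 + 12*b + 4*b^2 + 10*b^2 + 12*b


(1) = 5*z - 40
(2) = -126*s^2 - 252*s - 126
(3) = l^2*(-64*y - 256) + l*(-24*y^2 - 96*y) + 3*y^2 + 13*y + 4
(4) = 30*a^2 + 78*a + 2*z^2 + z*(23*a + 1) - 36
(5) = 2*b^3 + 14*b^2 + 24*b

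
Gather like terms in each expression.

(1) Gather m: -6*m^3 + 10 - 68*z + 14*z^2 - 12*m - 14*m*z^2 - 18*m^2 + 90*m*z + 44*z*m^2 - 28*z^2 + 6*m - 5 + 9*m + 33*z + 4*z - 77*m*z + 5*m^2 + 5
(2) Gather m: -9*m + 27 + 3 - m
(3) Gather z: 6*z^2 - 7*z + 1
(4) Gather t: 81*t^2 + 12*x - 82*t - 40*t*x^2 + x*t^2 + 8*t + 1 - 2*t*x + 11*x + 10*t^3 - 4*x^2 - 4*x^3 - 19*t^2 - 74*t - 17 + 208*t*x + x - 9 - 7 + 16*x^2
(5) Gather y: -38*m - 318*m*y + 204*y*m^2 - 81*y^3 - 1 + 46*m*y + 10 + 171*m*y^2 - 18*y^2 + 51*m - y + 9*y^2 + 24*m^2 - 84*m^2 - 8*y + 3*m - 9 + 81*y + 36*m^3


(1) = -6*m^3 + m^2*(44*z - 13) + m*(-14*z^2 + 13*z + 3) - 14*z^2 - 31*z + 10
(2) = 30 - 10*m
(3) = 6*z^2 - 7*z + 1
(4) = 10*t^3 + t^2*(x + 62) + t*(-40*x^2 + 206*x - 148) - 4*x^3 + 12*x^2 + 24*x - 32
(5) = 36*m^3 - 60*m^2 + 16*m - 81*y^3 + y^2*(171*m - 9) + y*(204*m^2 - 272*m + 72)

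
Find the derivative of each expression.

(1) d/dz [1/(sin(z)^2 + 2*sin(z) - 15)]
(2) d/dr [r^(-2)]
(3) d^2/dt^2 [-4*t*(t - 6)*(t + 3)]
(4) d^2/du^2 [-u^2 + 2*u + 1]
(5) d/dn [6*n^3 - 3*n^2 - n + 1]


(1) = -2*(sin(z) + 1)*cos(z)/(sin(z)^2 + 2*sin(z) - 15)^2
(2) = -2/r^3
(3) = 24 - 24*t
(4) = -2
(5) = 18*n^2 - 6*n - 1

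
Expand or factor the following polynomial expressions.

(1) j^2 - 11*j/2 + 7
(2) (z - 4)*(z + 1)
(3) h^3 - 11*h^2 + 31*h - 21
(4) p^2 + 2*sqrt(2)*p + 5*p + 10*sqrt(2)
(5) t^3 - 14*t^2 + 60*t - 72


(1) = (j - 7/2)*(j - 2)
(2) = z^2 - 3*z - 4
(3) = (h - 7)*(h - 3)*(h - 1)
(4) = (p + 5)*(p + 2*sqrt(2))
(5) = (t - 6)^2*(t - 2)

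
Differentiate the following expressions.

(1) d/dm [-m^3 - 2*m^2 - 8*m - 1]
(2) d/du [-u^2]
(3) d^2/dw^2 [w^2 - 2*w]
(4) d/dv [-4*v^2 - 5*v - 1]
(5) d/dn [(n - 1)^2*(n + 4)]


(1) = -3*m^2 - 4*m - 8
(2) = -2*u
(3) = 2
(4) = -8*v - 5
(5) = (n - 1)*(3*n + 7)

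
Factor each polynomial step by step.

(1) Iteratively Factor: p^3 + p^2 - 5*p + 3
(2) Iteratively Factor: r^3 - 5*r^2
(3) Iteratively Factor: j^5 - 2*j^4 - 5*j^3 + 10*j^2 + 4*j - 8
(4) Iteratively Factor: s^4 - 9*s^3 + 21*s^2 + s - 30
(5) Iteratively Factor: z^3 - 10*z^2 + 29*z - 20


(1) = (p - 1)*(p^2 + 2*p - 3) = (p - 1)*(p + 3)*(p - 1)
(2) = (r)*(r^2 - 5*r) = r*(r - 5)*(r)
(3) = (j - 1)*(j^4 - j^3 - 6*j^2 + 4*j + 8) = (j - 2)*(j - 1)*(j^3 + j^2 - 4*j - 4) = (j - 2)*(j - 1)*(j + 2)*(j^2 - j - 2) = (j - 2)*(j - 1)*(j + 1)*(j + 2)*(j - 2)
(4) = (s - 3)*(s^3 - 6*s^2 + 3*s + 10) = (s - 3)*(s - 2)*(s^2 - 4*s - 5) = (s - 3)*(s - 2)*(s + 1)*(s - 5)
(5) = (z - 1)*(z^2 - 9*z + 20) = (z - 4)*(z - 1)*(z - 5)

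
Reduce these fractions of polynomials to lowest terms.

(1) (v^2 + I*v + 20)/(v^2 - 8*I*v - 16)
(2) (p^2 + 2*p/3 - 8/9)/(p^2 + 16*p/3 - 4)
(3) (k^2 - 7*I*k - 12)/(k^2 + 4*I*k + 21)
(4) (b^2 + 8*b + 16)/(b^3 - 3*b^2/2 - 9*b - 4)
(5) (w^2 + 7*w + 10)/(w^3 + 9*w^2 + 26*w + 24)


(1) = (v + 5*I)/(v - 4*I)
(2) = (3*p + 4)/(3*p + 18)
(3) = (k - 4*I)/(k + 7*I)
(4) = (2*b^2 + 16*b + 32)/(2*b^3 - 3*b^2 - 18*b - 8)
(5) = (w + 5)/(w^2 + 7*w + 12)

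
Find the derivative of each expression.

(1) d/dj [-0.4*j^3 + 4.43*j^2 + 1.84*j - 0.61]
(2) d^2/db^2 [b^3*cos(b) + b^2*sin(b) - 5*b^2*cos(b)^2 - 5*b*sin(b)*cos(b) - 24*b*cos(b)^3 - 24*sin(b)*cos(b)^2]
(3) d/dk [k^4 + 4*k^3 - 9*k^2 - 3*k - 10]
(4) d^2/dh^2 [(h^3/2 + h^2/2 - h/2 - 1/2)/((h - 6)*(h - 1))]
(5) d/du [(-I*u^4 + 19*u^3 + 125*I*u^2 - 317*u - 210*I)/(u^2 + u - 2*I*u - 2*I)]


(1) = -1.2*j^2 + 8.86*j + 1.84
(2) = -b^3*cos(b) - 7*b^2*sin(b) + 10*b^2*cos(2*b) + 30*b*sin(2*b) + 28*b*cos(b) + 54*b*cos(3*b) + 44*sin(b) + 90*sin(3*b) - 15*cos(2*b) - 5
(3) = 4*k^3 + 12*k^2 - 18*k - 3
(4) = 49/(h^3 - 18*h^2 + 108*h - 216)
(5) = (-2*I*u^5 + u^4*(13 - 3*I) + u^3*(30 - 76*I) + u^2*(567 + 11*I) + u*(500 + 420*I) + 420 + 844*I)/(u^4 + u^3*(2 - 4*I) + u^2*(-3 - 8*I) + u*(-8 - 4*I) - 4)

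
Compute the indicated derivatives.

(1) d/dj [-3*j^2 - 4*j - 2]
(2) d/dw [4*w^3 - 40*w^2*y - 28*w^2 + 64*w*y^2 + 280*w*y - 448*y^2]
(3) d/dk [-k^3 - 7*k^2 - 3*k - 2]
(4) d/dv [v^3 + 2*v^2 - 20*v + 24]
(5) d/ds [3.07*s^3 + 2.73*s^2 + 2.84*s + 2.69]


(1) = -6*j - 4
(2) = 12*w^2 - 80*w*y - 56*w + 64*y^2 + 280*y
(3) = -3*k^2 - 14*k - 3
(4) = 3*v^2 + 4*v - 20
(5) = 9.21*s^2 + 5.46*s + 2.84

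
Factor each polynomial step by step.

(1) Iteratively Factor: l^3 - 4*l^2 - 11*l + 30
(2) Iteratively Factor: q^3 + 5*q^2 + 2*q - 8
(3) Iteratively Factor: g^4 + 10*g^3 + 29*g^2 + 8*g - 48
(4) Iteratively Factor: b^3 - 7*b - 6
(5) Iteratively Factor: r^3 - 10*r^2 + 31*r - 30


(1) = (l + 3)*(l^2 - 7*l + 10) = (l - 2)*(l + 3)*(l - 5)
(2) = (q - 1)*(q^2 + 6*q + 8) = (q - 1)*(q + 2)*(q + 4)
(3) = (g + 4)*(g^3 + 6*g^2 + 5*g - 12) = (g + 4)^2*(g^2 + 2*g - 3) = (g - 1)*(g + 4)^2*(g + 3)
(4) = (b - 3)*(b^2 + 3*b + 2) = (b - 3)*(b + 1)*(b + 2)
(5) = (r - 5)*(r^2 - 5*r + 6) = (r - 5)*(r - 2)*(r - 3)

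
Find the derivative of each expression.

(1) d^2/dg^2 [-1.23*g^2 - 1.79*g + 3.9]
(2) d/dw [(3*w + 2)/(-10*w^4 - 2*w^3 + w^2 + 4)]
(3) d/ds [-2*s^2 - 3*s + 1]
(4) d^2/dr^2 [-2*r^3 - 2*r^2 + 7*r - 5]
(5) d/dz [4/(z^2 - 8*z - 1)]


(1) = -2.46000000000000
(2) = (-30*w^4 - 6*w^3 + 3*w^2 + 2*w*(3*w + 2)*(20*w^2 + 3*w - 1) + 12)/(10*w^4 + 2*w^3 - w^2 - 4)^2
(3) = -4*s - 3
(4) = -12*r - 4
(5) = 8*(4 - z)/(-z^2 + 8*z + 1)^2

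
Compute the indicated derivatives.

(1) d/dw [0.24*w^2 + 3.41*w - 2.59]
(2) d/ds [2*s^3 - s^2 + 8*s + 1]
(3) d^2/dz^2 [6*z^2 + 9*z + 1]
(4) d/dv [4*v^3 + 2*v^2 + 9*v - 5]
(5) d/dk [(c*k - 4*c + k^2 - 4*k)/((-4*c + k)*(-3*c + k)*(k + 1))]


(1) = 0.48*w + 3.41
(2) = 6*s^2 - 2*s + 8
(3) = 12
(4) = 12*v^2 + 4*v + 9
(5) = ((3*c - k)*(4*c - k)*(k + 1)*(c + 2*k - 4) + (3*c - k)*(4*c - k)*(-c*k + 4*c - k^2 + 4*k) + (3*c - k)*(k + 1)*(c*k - 4*c + k^2 - 4*k) + (4*c - k)*(k + 1)*(c*k - 4*c + k^2 - 4*k))/((3*c - k)^2*(4*c - k)^2*(k + 1)^2)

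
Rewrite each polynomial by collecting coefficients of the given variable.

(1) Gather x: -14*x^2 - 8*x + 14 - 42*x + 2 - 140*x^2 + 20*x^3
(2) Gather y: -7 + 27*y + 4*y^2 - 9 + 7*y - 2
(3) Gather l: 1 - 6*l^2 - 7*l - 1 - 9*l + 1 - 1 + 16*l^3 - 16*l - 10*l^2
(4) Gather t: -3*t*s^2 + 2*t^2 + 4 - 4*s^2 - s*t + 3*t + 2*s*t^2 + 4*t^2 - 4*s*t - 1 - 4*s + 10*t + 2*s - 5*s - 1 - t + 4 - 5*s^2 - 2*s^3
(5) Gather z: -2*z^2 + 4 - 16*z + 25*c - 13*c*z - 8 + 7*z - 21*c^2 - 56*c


(1) = 20*x^3 - 154*x^2 - 50*x + 16
(2) = 4*y^2 + 34*y - 18
(3) = 16*l^3 - 16*l^2 - 32*l
(4) = -2*s^3 - 9*s^2 - 7*s + t^2*(2*s + 6) + t*(-3*s^2 - 5*s + 12) + 6
(5) = -21*c^2 - 31*c - 2*z^2 + z*(-13*c - 9) - 4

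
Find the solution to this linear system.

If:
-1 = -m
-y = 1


Then:
m = 1
y = -1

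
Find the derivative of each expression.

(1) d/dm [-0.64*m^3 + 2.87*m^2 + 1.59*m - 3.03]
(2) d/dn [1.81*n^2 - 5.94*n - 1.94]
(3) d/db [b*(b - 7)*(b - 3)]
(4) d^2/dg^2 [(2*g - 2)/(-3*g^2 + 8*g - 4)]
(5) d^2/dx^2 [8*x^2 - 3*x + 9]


(1) = -1.92*m^2 + 5.74*m + 1.59
(2) = 3.62*n - 5.94
(3) = 3*b^2 - 20*b + 21
(4) = 4*(-4*(g - 1)*(3*g - 4)^2 + (9*g - 11)*(3*g^2 - 8*g + 4))/(3*g^2 - 8*g + 4)^3
(5) = 16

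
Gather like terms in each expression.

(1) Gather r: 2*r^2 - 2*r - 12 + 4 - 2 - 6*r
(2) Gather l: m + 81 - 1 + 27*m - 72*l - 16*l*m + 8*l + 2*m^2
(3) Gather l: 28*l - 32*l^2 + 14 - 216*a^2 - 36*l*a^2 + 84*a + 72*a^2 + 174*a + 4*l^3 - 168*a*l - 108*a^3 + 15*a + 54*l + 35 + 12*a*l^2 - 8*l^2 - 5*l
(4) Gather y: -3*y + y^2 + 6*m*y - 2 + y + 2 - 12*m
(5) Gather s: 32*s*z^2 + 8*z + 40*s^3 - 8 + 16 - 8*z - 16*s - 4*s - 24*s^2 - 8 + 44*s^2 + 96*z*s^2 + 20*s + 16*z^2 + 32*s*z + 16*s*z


(1) = 2*r^2 - 8*r - 10
(2) = l*(-16*m - 64) + 2*m^2 + 28*m + 80
(3) = -108*a^3 - 144*a^2 + 273*a + 4*l^3 + l^2*(12*a - 40) + l*(-36*a^2 - 168*a + 77) + 49
(4) = -12*m + y^2 + y*(6*m - 2)
(5) = 40*s^3 + s^2*(96*z + 20) + s*(32*z^2 + 48*z) + 16*z^2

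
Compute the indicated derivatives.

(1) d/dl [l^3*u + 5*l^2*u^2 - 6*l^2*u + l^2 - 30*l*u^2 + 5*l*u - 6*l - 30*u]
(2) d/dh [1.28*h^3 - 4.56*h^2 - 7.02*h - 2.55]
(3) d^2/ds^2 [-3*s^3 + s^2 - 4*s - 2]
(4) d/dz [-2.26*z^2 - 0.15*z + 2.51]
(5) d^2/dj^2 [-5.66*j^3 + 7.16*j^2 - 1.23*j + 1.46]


(1) = 3*l^2*u + 10*l*u^2 - 12*l*u + 2*l - 30*u^2 + 5*u - 6
(2) = 3.84*h^2 - 9.12*h - 7.02
(3) = 2 - 18*s
(4) = -4.52*z - 0.15
(5) = 14.32 - 33.96*j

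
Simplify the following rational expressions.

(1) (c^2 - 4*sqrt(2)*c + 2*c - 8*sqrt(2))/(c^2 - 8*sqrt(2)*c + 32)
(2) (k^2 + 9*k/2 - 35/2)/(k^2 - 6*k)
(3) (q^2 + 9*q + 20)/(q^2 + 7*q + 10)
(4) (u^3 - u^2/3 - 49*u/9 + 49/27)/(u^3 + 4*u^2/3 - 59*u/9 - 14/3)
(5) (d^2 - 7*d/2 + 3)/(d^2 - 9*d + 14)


(1) = (c + 2)/(c - 4*sqrt(2))
(2) = (2*k^2 + 9*k - 35)/(2*k^2 - 12*k)
(3) = (q + 4)/(q + 2)
(4) = (9*u^2 + 18*u - 7)/(9*u^2 + 33*u + 18)
(5) = (2*d - 3)/(2*d - 14)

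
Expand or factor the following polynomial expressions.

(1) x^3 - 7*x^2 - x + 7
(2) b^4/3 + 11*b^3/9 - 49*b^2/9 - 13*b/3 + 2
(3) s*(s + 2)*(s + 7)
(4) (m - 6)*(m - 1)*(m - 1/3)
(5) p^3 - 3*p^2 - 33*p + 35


(1) = (x - 7)*(x - 1)*(x + 1)
(2) = (b/3 + 1/3)*(b - 3)*(b - 1/3)*(b + 6)
(3) = s^3 + 9*s^2 + 14*s
(4) = m^3 - 22*m^2/3 + 25*m/3 - 2
(5) = (p - 7)*(p - 1)*(p + 5)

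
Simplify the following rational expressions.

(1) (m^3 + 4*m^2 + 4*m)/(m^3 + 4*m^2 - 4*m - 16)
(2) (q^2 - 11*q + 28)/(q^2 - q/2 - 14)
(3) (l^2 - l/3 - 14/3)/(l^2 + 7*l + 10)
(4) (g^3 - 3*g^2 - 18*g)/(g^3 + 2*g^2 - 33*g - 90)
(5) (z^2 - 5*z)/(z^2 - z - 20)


(1) = (m^2 + 2*m)/(m^2 + 2*m - 8)
(2) = (2*q - 14)/(2*q + 7)
(3) = (3*l - 7)/(3*l + 15)
(4) = g/(g + 5)
(5) = z/(z + 4)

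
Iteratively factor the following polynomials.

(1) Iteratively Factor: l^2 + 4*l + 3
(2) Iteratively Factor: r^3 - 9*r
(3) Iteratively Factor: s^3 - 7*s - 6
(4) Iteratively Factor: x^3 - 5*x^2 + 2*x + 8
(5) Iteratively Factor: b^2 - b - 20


(1) = (l + 1)*(l + 3)
(2) = (r)*(r^2 - 9) = r*(r - 3)*(r + 3)
(3) = (s - 3)*(s^2 + 3*s + 2) = (s - 3)*(s + 2)*(s + 1)
(4) = (x + 1)*(x^2 - 6*x + 8) = (x - 2)*(x + 1)*(x - 4)
(5) = (b + 4)*(b - 5)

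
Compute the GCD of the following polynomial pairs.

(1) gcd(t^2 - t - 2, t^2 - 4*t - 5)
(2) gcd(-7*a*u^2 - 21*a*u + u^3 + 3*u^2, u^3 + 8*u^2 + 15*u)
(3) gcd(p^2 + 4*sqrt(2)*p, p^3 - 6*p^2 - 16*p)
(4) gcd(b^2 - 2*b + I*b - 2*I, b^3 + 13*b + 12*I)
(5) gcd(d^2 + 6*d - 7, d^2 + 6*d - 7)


(1) = t + 1
(2) = gcd(u*(-7*a + u)*(u + 3), u*(u + 3)*(u + 5)) = u^2 + 3*u
(3) = gcd(p*(p + 4*sqrt(2)), p*(p - 8)*(p + 2)) = p
(4) = b + I
(5) = d^2 + 6*d - 7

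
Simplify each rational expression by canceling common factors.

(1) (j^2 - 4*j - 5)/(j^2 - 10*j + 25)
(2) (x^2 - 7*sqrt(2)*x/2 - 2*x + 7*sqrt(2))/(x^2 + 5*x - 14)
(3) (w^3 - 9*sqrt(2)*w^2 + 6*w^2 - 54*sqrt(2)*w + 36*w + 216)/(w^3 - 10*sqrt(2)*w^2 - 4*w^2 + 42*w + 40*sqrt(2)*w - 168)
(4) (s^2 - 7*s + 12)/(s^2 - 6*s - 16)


(1) = (j + 1)/(j - 5)
(2) = (2*x - 7*sqrt(2))/(2*x + 14)
(3) = (w^2 + w*(6 - 6*sqrt(2)) - 36*sqrt(2))/(w^2 + w*(-7*sqrt(2) - 4) + 28*sqrt(2))
(4) = (s^2 - 7*s + 12)/(s^2 - 6*s - 16)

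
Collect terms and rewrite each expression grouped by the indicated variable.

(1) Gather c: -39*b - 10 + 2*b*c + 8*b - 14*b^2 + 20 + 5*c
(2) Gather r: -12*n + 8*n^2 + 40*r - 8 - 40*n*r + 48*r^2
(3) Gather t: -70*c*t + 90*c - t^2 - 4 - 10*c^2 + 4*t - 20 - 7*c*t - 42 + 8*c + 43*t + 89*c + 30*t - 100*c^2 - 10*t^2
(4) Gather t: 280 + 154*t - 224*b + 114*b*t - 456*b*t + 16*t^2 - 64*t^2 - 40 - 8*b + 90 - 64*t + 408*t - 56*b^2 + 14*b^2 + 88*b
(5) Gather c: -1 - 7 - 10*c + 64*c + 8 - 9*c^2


(1) = -14*b^2 - 31*b + c*(2*b + 5) + 10
(2) = 8*n^2 - 12*n + 48*r^2 + r*(40 - 40*n) - 8
(3) = -110*c^2 + 187*c - 11*t^2 + t*(77 - 77*c) - 66
(4) = -42*b^2 - 144*b - 48*t^2 + t*(498 - 342*b) + 330
(5) = -9*c^2 + 54*c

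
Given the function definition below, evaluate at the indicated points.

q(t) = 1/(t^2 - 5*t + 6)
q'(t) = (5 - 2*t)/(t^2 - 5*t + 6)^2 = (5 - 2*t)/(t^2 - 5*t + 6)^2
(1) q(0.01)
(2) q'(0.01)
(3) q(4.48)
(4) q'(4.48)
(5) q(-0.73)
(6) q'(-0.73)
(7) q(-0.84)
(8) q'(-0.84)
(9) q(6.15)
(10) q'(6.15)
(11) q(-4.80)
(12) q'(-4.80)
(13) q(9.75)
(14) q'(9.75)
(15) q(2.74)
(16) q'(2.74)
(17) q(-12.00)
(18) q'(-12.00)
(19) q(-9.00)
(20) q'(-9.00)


(1) = 0.17
(2) = 0.14
(3) = 0.27
(4) = -0.29
(5) = 0.10
(6) = 0.06
(7) = 0.09
(8) = 0.06
(9) = 0.08
(10) = -0.04
(11) = 0.02
(12) = 0.01
(13) = 0.02
(14) = -0.01
(15) = -5.20
(16) = -12.97
(17) = 0.00
(18) = 0.00
(19) = 0.01
(20) = 0.00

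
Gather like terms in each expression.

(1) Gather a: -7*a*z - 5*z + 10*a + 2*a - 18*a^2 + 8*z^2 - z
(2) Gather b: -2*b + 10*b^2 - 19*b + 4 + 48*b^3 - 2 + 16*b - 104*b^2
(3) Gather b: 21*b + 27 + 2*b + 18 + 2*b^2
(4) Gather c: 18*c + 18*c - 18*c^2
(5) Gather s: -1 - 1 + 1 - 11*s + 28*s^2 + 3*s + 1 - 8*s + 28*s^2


(1) = -18*a^2 + a*(12 - 7*z) + 8*z^2 - 6*z
(2) = 48*b^3 - 94*b^2 - 5*b + 2
(3) = 2*b^2 + 23*b + 45
(4) = -18*c^2 + 36*c
(5) = 56*s^2 - 16*s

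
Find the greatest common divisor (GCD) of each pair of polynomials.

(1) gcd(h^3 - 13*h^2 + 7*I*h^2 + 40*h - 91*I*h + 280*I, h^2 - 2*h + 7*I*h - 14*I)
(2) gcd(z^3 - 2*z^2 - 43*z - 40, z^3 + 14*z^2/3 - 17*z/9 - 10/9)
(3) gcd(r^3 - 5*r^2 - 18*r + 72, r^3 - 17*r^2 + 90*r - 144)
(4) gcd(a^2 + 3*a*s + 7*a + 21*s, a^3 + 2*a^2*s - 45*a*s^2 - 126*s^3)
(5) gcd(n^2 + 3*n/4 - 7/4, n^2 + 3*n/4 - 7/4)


(1) = gcd((h - 8)*(h - 5)*(h + 7*I), (h - 2)*(h + 7*I)) = h + 7*I
(2) = gcd((z - 8)*(z + 1)*(z + 5), (z - 2/3)*(z + 1/3)*(z + 5)) = z + 5
(3) = r^2 - 9*r + 18
(4) = a + 3*s
(5) = n^2 + 3*n/4 - 7/4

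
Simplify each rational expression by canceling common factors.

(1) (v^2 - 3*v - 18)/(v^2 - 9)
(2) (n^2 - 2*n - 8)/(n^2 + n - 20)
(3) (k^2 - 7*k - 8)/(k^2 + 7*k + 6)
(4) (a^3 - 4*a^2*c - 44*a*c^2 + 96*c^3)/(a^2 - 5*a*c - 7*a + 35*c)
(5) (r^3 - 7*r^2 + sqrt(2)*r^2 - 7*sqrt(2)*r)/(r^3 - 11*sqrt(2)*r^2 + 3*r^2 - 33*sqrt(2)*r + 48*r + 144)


(1) = (v - 6)/(v - 3)
(2) = (n + 2)/(n + 5)
(3) = (k - 8)/(k + 6)
(4) = (a^3 - 4*a^2*c - 44*a*c^2 + 96*c^3)/(a^2 - 5*a*c - 7*a + 35*c)
(5) = (r^3 + r^2*(-7 + sqrt(2)) - 7*sqrt(2)*r)/(r^3 + r^2*(3 - 11*sqrt(2)) + r*(48 - 33*sqrt(2)) + 144)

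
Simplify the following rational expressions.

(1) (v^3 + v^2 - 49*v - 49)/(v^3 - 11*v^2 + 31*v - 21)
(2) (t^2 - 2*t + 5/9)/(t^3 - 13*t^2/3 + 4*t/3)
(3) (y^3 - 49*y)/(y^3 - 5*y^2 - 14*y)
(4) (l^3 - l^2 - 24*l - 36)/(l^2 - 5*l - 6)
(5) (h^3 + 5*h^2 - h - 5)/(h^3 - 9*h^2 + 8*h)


(1) = (v^2 + 8*v + 7)/(v^2 - 4*v + 3)
(2) = (3*t - 5)/(3*t^2 - 12*t)
(3) = (y + 7)/(y + 2)
(4) = (l^2 + 5*l + 6)/(l + 1)
(5) = (h^2 + 6*h + 5)/(h^2 - 8*h)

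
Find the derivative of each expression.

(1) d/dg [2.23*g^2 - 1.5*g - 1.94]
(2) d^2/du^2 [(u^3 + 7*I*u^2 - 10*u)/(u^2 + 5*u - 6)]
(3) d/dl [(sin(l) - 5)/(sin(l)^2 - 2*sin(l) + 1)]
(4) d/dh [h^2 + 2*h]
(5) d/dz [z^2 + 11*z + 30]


(1) = 4.46*g - 1.5
(2) = (u^3*(42 - 70*I) + u^2*(-180 + 252*I) - 144*u - 600 + 504*I)/(u^6 + 15*u^5 + 57*u^4 - 55*u^3 - 342*u^2 + 540*u - 216)
(3) = (9 - sin(l))*cos(l)/(sin(l) - 1)^3
(4) = 2*h + 2
(5) = 2*z + 11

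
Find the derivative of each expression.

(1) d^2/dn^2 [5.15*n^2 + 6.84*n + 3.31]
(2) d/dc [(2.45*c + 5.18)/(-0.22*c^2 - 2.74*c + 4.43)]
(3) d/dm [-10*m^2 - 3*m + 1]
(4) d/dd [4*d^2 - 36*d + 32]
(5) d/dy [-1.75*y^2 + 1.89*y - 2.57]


(1) = 10.3000000000000
(2) = (0.539*c^2 + 2.2792*c + 25.0467)/(0.0484*c^4 + 1.2056*c^3 + 5.5584*c^2 - 24.2764*c + 19.6249)
(3) = -20*m - 3
(4) = 8*d - 36
(5) = 1.89 - 3.5*y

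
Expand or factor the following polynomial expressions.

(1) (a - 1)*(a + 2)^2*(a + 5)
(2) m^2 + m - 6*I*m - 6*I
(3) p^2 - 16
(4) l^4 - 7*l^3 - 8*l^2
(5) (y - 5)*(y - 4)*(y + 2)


(1) = a^4 + 8*a^3 + 15*a^2 - 4*a - 20
(2) = (m + 1)*(m - 6*I)
(3) = (p - 4)*(p + 4)
(4) = l^2*(l - 8)*(l + 1)
(5) = y^3 - 7*y^2 + 2*y + 40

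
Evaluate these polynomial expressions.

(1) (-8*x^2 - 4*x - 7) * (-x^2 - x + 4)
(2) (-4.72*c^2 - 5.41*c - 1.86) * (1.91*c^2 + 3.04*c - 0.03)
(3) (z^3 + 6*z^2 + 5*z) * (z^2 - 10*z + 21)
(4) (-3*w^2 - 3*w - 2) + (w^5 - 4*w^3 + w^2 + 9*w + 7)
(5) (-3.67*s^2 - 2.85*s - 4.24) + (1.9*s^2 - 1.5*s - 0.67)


(1) = 8*x^4 + 12*x^3 - 21*x^2 - 9*x - 28
(2) = -9.0152*c^4 - 24.6819*c^3 - 19.8574*c^2 - 5.4921*c + 0.0558
(3) = z^5 - 4*z^4 - 34*z^3 + 76*z^2 + 105*z
(4) = w^5 - 4*w^3 - 2*w^2 + 6*w + 5
(5) = -1.77*s^2 - 4.35*s - 4.91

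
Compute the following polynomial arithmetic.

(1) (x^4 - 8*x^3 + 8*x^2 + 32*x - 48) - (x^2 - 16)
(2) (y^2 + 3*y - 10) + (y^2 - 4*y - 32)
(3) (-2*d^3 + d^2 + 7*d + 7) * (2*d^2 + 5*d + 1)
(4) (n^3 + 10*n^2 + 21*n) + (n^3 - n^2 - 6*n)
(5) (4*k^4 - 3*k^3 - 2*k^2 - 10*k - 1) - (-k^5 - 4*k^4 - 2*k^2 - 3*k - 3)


(1) = x^4 - 8*x^3 + 7*x^2 + 32*x - 32
(2) = 2*y^2 - y - 42
(3) = -4*d^5 - 8*d^4 + 17*d^3 + 50*d^2 + 42*d + 7
(4) = 2*n^3 + 9*n^2 + 15*n
(5) = k^5 + 8*k^4 - 3*k^3 - 7*k + 2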